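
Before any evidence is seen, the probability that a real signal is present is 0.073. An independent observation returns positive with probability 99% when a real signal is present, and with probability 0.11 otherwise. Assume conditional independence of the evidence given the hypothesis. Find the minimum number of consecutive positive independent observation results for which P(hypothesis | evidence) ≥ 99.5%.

Prior odds = 0.073/0.927 = 73/927.
Likelihood ratio of a positive result = 0.99/0.11 = 9.
Target posterior odds = 0.995/0.005 = 199.
Require 9ⁿ ≥ 199 ÷ (73/927) = 184473/73.
9³ = 729 falls short of 184473/73 but 9⁴ = 6561 reaches it, so n = 4.

4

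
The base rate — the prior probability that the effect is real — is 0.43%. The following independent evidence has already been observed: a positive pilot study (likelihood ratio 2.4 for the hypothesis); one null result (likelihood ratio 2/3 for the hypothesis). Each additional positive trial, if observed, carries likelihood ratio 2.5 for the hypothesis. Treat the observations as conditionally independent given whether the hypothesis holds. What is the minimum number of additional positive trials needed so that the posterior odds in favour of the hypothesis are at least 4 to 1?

7

Prior odds = 0.0043/0.9957 = 43/9957.
Combined Bayes factor of the evidence already in hand = 2.4 × (2/3) = 1.6.
Odds after that evidence = (43/9957) × 1.6 = 344/49785.
Target odds = 4.
Need 2.5ⁿ ≥ 4 ÷ (344/49785) = 49785/86.
2.5⁶ = 244.140625 falls short of 49785/86 but 2.5⁷ = 610.3515625 reaches it, so n = 7.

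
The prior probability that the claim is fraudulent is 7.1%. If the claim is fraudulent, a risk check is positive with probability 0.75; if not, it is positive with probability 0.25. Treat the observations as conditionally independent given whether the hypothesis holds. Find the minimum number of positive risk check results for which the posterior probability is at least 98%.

6

Prior odds = 0.071/0.929 = 71/929.
Likelihood ratio of a positive = 0.75/0.25 = 3.
Target posterior odds = 0.98/0.02 = 49.
Need (71/929) × 3ⁿ ≥ 49, i.e. 3ⁿ ≥ 45521/71.
3⁵ = 243 falls short of 45521/71 but 3⁶ = 729 reaches it, so n = 6.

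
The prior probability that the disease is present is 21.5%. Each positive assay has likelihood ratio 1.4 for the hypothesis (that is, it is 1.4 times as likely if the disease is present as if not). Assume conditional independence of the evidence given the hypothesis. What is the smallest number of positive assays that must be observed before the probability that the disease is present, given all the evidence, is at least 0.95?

Prior odds: 0.215 ÷ 0.785 = 43/157.
Likelihood ratio per positive assay = 1.4.
Target posterior odds = 0.95/0.05 = 19.
Need (43/157) × 1.4ⁿ ≥ 19, i.e. 1.4ⁿ ≥ 2983/43.
1.4¹² ≈56.6939 falls short of 2983/43 but 1.4¹³ ≈79.3715 reaches it, so n = 13.

13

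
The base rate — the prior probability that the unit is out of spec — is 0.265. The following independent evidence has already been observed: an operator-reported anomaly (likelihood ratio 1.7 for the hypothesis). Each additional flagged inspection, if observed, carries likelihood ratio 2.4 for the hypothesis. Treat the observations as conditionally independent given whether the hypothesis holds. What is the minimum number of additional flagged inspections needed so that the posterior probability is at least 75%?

Prior odds = 0.265/0.735 = 53/147.
Bayes factor of the evidence already in hand = 1.7.
Odds after that evidence = (53/147) × 1.7 = 901/1470.
Target odds = 0.75/0.25 = 3.
Need 2.4ⁿ ≥ 3 ÷ (901/1470) = 4410/901.
2.4¹ = 2.4 falls short of 4410/901 but 2.4² = 5.76 reaches it, so n = 2.

2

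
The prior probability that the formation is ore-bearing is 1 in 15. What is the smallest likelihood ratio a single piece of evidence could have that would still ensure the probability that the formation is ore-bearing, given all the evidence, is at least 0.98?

686

Prior odds = (1/15)/(14/15) = 1/14.
Target odds = 0.98/0.02 = 49.
Required Bayes factor = 49 ÷ (1/14) = 686.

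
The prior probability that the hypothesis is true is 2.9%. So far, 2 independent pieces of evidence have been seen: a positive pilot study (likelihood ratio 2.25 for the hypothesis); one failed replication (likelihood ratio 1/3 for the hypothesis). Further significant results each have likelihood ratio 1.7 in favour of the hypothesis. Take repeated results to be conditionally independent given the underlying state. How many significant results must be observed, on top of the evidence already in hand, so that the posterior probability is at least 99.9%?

21

Prior odds = 0.029/0.971 = 29/971.
Combined Bayes factor of the evidence already in hand = 2.25 × (1/3) = 0.75.
Odds after that evidence = (29/971) × 0.75 = 87/3884.
Target odds = 0.999/0.001 = 999.
Need 1.7ⁿ ≥ 999 ÷ (87/3884) = 1293372/29.
1.7²⁰ ≈40642.3 falls short of 1293372/29 but 1.7²¹ ≈69091.9 reaches it, so n = 21.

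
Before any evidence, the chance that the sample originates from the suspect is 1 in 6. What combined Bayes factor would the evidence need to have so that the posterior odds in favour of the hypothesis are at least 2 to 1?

Prior odds = (1/6)/(5/6) = 0.2.
Target odds = 2.
Required Bayes factor = 2 ÷ 0.2 = 10.

10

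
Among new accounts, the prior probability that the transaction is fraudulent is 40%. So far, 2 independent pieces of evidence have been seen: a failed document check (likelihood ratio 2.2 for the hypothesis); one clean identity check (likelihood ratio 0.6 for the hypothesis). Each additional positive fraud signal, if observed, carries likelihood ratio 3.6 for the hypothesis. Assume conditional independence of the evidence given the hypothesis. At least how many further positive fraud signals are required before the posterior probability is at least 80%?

2

Prior odds = 0.4/0.6 = 2/3.
Combined Bayes factor of the evidence already in hand = 2.2 × 0.6 = 1.32.
Odds after that evidence = (2/3) × 1.32 = 0.88.
Target odds = 0.8/0.2 = 4.
Need 3.6ⁿ ≥ 4 ÷ 0.88 = 50/11.
3.6¹ = 3.6 falls short of 50/11 but 3.6² = 12.96 reaches it, so n = 2.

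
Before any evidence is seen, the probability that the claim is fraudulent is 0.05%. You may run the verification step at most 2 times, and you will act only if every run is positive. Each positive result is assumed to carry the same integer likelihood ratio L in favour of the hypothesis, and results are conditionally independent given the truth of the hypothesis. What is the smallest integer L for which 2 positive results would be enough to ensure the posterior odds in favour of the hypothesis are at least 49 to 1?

Prior odds = 0.0005/0.9995 = 1/1999.
Target odds = 49.
Need L² ≥ 49 ÷ (1/1999) = 97951.
312² = 97344 < 97951 ≤ 97969 = 313², so L = 313.

313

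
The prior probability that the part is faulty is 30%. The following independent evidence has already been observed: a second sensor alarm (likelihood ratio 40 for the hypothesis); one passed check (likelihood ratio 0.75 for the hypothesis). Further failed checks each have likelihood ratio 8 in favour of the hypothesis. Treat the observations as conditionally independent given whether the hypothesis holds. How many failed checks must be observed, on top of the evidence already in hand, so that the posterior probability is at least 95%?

Prior odds = 0.3/0.7 = 3/7.
Combined Bayes factor of the evidence already in hand = 40 × 0.75 = 30.
Odds after that evidence = (3/7) × 30 = 90/7.
Target odds = 0.95/0.05 = 19.
Need 8ⁿ ≥ 19 ÷ (90/7) = 133/90.
8¹ = 8, which meets the required 133/90; so n = 1.

1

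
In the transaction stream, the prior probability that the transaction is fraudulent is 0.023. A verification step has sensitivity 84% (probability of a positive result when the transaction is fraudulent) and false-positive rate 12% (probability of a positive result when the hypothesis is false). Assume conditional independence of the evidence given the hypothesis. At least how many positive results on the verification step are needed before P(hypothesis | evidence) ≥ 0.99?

Prior odds: 0.023 ÷ 0.977 = 23/977.
Likelihood ratio of a positive result = 0.84/0.12 = 7.
Target posterior odds = 0.99/0.01 = 99.
Require 7ⁿ ≥ 99 ÷ (23/977) = 96723/23.
7⁴ = 2401 falls short of 96723/23 but 7⁵ = 16807 reaches it, so n = 5.

5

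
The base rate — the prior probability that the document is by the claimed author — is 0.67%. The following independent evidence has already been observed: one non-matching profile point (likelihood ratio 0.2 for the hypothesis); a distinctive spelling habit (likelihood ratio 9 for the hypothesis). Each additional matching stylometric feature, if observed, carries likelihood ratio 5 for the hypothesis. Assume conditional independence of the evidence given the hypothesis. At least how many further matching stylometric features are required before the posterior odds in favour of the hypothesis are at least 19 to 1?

5

Prior odds = 0.0067/0.9933 = 67/9933.
Combined Bayes factor of the evidence already in hand = 0.2 × 9 = 1.8.
Odds after that evidence = (67/9933) × 1.8 = 201/16555.
Target odds = 19.
Need 5ⁿ ≥ 19 ÷ (201/16555) = 314545/201.
5⁴ = 625 falls short of 314545/201 but 5⁵ = 3125 reaches it, so n = 5.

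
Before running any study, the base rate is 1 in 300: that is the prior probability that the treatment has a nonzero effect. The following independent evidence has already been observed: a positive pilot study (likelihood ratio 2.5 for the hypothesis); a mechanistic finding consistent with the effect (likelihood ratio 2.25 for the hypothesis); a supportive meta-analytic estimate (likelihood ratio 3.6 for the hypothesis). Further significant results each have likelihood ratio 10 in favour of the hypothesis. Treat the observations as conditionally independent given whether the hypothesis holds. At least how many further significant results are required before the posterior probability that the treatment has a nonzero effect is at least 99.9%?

5

Prior odds = (1/300)/(299/300) = 1/299.
Combined Bayes factor of the evidence already in hand = 2.5 × 2.25 × 3.6 = 20.25.
Odds after that evidence = (1/299) × 20.25 = 81/1196.
Target odds = 0.999/0.001 = 999.
Need 10ⁿ ≥ 999 ÷ (81/1196) = 44252/3.
10⁴ = 10000 falls short of 44252/3 but 10⁵ = 100000 reaches it, so n = 5.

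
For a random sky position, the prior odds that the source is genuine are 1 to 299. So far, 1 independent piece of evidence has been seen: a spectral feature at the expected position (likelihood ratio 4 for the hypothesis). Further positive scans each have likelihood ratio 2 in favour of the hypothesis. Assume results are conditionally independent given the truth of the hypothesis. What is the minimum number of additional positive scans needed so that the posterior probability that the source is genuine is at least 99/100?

13

Prior odds = 1/299.
Bayes factor of the evidence already in hand = 4.
Odds after that evidence = (1/299) × 4 = 4/299.
Target odds = 0.99/0.01 = 99.
Need 2ⁿ ≥ 99 ÷ (4/299) = 7400.25.
2¹² = 4096 falls short of 7400.25 but 2¹³ = 8192 reaches it, so n = 13.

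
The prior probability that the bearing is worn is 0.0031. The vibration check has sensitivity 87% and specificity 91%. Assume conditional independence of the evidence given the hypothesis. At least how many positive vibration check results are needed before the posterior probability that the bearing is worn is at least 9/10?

Prior odds: 0.0031 ÷ 0.9969 = 31/9969.
False-positive rate = 1 − 0.91 = 0.09; likelihood ratio of a positive = 0.87/0.09 = 29/3.
Target posterior odds = 0.9/0.1 = 9.
Require (29/3)ⁿ ≥ 9 ÷ (31/9969) = 89721/31.
(29/3)³ = 24389/27 falls short of 89721/31 but (29/3)⁴ = 707281/81 reaches it, so n = 4.

4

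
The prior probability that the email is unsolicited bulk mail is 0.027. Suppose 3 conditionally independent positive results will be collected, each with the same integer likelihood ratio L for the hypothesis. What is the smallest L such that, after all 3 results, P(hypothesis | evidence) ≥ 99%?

Prior odds = 0.027/0.973 = 27/973.
Target odds = 0.99/0.01 = 99.
Need L³ ≥ 99 ÷ (27/973) = 10703/3.
15³ = 3375 < 10703/3 ≤ 4096 = 16³, so L = 16.

16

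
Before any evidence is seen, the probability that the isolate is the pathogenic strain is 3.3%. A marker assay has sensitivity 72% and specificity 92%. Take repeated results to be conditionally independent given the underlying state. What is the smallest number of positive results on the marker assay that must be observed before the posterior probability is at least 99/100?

4

Prior odds = 0.033/0.967 = 33/967.
False-positive rate = 1 − 0.92 = 0.08; likelihood ratio of a positive = 0.72/0.08 = 9.
Target posterior odds = 0.99/0.01 = 99.
Need (33/967) × 9ⁿ ≥ 99, i.e. 9ⁿ ≥ 2901.
9³ = 729 falls short of 2901 but 9⁴ = 6561 reaches it, so n = 4.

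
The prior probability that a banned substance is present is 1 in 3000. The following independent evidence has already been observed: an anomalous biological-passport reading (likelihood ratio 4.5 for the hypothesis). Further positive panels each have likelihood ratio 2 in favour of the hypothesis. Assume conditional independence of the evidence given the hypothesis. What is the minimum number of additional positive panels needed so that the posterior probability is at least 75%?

Prior odds = (1/3000)/(2999/3000) = 1/2999.
Bayes factor of the evidence already in hand = 4.5.
Odds after that evidence = (1/2999) × 4.5 = 9/5998.
Target odds = 0.75/0.25 = 3.
Need 2ⁿ ≥ 3 ÷ (9/5998) = 5998/3.
2¹⁰ = 1024 falls short of 5998/3 but 2¹¹ = 2048 reaches it, so n = 11.

11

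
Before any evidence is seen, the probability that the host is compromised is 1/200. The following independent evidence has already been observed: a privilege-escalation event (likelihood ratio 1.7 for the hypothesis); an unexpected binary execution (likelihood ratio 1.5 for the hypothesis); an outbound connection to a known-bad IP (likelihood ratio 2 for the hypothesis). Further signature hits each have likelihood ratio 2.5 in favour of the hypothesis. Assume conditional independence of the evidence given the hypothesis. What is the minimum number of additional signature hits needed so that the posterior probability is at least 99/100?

10

Prior odds = 0.005/0.995 = 1/199.
Combined Bayes factor of the evidence already in hand = 1.7 × 1.5 × 2 = 5.1.
Odds after that evidence = (1/199) × 5.1 = 51/1990.
Target odds = 0.99/0.01 = 99.
Need 2.5ⁿ ≥ 99 ÷ (51/1990) = 65670/17.
2.5⁹ = 1953125/512 falls short of 65670/17 but 2.5¹⁰ = 9765625/1024 reaches it, so n = 10.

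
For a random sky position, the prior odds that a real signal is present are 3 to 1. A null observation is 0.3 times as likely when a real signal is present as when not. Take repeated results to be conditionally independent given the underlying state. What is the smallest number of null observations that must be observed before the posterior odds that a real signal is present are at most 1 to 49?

Prior odds = 3.
Likelihood ratio per null observation = 0.3.
Target odds = 1/49.
Need 3 × 0.3ⁿ ≤ 1/49, i.e. 0.3ⁿ ≤ 1/147.
0.3⁴ = 0.0081 is still above 1/147 but 0.3⁵ = 243/100000 is at or below it, so n = 5.

5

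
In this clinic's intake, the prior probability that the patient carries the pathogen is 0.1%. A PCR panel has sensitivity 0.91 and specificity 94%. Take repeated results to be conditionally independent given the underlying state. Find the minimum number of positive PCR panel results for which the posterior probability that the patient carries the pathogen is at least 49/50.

Prior odds = 0.001/0.999 = 1/999.
False-positive rate = 1 − 0.94 = 0.06; likelihood ratio of a positive = 0.91/0.06 = 91/6.
Target odds: 0.98 ÷ 0.02 = 49.
Require (91/6)ⁿ ≥ 49 ÷ (1/999) = 48951.
(91/6)³ = 753571/216 falls short of 48951 but (91/6)⁴ = 68574961/1296 reaches it, so n = 4.

4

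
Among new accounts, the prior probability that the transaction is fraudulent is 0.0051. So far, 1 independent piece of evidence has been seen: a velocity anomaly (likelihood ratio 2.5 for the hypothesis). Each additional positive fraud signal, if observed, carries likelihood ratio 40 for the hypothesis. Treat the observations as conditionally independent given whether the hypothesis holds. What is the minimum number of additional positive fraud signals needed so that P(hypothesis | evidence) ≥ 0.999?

Prior odds = 0.0051/0.9949 = 51/9949.
Bayes factor of the evidence already in hand = 2.5.
Odds after that evidence = (51/9949) × 2.5 = 255/19898.
Target odds = 0.999/0.001 = 999.
Need 40ⁿ ≥ 999 ÷ (255/19898) = 6626034/85.
40³ = 64000 falls short of 6626034/85 but 40⁴ = 2560000 reaches it, so n = 4.

4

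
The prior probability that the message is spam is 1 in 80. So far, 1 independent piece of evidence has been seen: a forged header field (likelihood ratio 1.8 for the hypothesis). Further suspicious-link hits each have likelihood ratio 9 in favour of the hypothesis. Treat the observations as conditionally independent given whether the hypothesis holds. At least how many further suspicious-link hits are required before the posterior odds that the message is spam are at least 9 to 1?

Prior odds = 0.0125/0.9875 = 1/79.
Bayes factor of the evidence already in hand = 1.8.
Odds after that evidence = (1/79) × 1.8 = 9/395.
Target odds = 9.
Need 9ⁿ ≥ 9 ÷ (9/395) = 395.
9² = 81 falls short of 395 but 9³ = 729 reaches it, so n = 3.

3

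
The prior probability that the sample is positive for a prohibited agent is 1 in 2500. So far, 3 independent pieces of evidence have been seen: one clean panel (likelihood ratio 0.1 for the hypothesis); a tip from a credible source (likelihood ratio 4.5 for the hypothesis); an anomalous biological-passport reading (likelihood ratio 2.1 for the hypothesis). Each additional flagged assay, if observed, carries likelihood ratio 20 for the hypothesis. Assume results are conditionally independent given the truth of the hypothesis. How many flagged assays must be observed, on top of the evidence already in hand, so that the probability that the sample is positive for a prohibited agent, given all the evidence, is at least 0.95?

4

Prior odds = 0.0004/0.9996 = 1/2499.
Combined Bayes factor of the evidence already in hand = 0.1 × 4.5 × 2.1 = 0.945.
Odds after that evidence = (1/2499) × 0.945 = 9/23800.
Target odds = 0.95/0.05 = 19.
Need 20ⁿ ≥ 19 ÷ (9/23800) = 452200/9.
20³ = 8000 falls short of 452200/9 but 20⁴ = 160000 reaches it, so n = 4.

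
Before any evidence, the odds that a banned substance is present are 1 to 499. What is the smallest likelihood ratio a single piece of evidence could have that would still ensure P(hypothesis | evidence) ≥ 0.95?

Prior odds = 1/499.
Target odds = 0.95/0.05 = 19.
Required Bayes factor = 19 ÷ (1/499) = 9481.

9481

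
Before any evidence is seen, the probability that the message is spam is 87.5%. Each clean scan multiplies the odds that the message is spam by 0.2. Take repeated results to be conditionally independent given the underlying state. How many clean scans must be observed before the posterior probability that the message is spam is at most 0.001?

Prior odds: 0.875 ÷ 0.125 = 7.
Likelihood ratio per clean scan = 0.2.
Target posterior odds = 0.001/0.999 = 1/999.
Require 0.2ⁿ ≤ 1/999 ÷ 7 = 1/6993.
0.2⁵ = 0.00032 is still above 1/6993 but 0.2⁶ = 1/15625 is at or below it, so n = 6.

6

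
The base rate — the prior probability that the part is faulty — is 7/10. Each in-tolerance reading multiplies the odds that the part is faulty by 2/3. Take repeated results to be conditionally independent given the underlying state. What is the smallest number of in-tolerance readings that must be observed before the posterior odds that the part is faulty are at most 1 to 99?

Prior odds = 0.7/0.3 = 7/3.
Likelihood ratio per in-tolerance reading = 2/3.
Target odds = 1/99.
Require (2/3)ⁿ ≤ 1/99 ÷ (7/3) = 1/231.
(2/3)¹³ = 8192/1594323 is still above 1/231 but (2/3)¹⁴ = 16384/4782969 is at or below it, so n = 14.

14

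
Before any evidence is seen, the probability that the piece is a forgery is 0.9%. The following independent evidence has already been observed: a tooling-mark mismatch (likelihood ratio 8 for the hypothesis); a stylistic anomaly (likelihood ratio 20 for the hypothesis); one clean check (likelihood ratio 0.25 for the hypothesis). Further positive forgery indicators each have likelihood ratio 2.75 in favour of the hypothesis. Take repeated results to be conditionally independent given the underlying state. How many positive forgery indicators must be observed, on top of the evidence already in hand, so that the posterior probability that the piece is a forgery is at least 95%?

4

Prior odds = 0.009/0.991 = 9/991.
Combined Bayes factor of the evidence already in hand = 8 × 20 × 0.25 = 40.
Odds after that evidence = (9/991) × 40 = 360/991.
Target odds = 0.95/0.05 = 19.
Need 2.75ⁿ ≥ 19 ÷ (360/991) = 18829/360.
2.75³ = 20.796875 falls short of 18829/360 but 2.75⁴ = 57.19140625 reaches it, so n = 4.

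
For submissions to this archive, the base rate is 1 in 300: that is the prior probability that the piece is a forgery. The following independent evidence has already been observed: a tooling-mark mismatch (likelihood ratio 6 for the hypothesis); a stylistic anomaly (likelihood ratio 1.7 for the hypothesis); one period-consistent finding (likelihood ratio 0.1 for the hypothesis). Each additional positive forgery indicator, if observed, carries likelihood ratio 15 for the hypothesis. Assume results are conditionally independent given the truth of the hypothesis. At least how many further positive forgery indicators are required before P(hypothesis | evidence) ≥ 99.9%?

Prior odds = (1/300)/(299/300) = 1/299.
Combined Bayes factor of the evidence already in hand = 6 × 1.7 × 0.1 = 1.02.
Odds after that evidence = (1/299) × 1.02 = 51/14950.
Target odds = 0.999/0.001 = 999.
Need 15ⁿ ≥ 999 ÷ (51/14950) = 4978350/17.
15⁴ = 50625 falls short of 4978350/17 but 15⁵ = 759375 reaches it, so n = 5.

5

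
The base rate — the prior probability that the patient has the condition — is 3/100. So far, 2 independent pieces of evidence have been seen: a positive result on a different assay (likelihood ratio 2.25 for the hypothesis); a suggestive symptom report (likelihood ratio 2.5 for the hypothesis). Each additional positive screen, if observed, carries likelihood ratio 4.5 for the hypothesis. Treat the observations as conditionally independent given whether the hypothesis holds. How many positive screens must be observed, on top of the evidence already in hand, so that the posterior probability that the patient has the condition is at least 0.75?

Prior odds = 0.03/0.97 = 3/97.
Combined Bayes factor of the evidence already in hand = 2.25 × 2.5 = 5.625.
Odds after that evidence = (3/97) × 5.625 = 135/776.
Target odds = 0.75/0.25 = 3.
Need 4.5ⁿ ≥ 3 ÷ (135/776) = 776/45.
4.5¹ = 4.5 falls short of 776/45 but 4.5² = 20.25 reaches it, so n = 2.

2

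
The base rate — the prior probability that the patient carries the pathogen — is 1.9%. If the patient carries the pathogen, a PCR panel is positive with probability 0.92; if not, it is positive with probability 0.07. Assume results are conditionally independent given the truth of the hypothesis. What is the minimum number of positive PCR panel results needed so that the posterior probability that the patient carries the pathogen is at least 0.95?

Prior odds = 0.019/0.981 = 19/981.
Likelihood ratio of a positive = 0.92/0.07 = 92/7.
Target odds: 0.95 ÷ 0.05 = 19.
Require (92/7)ⁿ ≥ 19 ÷ (19/981) = 981.
(92/7)² = 8464/49 falls short of 981 but (92/7)³ = 778688/343 reaches it, so n = 3.

3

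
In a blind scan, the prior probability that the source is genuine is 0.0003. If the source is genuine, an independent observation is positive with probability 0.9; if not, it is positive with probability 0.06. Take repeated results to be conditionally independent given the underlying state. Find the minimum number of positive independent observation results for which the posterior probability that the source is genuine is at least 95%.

Prior odds = 0.0003/0.9997 = 3/9997.
Likelihood ratio of a positive = 0.9/0.06 = 15.
Target odds: 0.95 ÷ 0.05 = 19.
Need (3/9997) × 15ⁿ ≥ 19, i.e. 15ⁿ ≥ 189943/3.
15⁴ = 50625 falls short of 189943/3 but 15⁵ = 759375 reaches it, so n = 5.

5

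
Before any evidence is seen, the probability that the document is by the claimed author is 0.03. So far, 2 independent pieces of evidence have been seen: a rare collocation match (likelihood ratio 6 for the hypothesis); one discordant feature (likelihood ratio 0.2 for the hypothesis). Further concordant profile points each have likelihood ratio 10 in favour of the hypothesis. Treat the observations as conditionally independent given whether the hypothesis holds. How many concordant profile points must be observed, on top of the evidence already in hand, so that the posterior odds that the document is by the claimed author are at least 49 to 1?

4

Prior odds = 0.03/0.97 = 3/97.
Combined Bayes factor of the evidence already in hand = 6 × 0.2 = 1.2.
Odds after that evidence = (3/97) × 1.2 = 18/485.
Target odds = 49.
Need 10ⁿ ≥ 49 ÷ (18/485) = 23765/18.
10³ = 1000 falls short of 23765/18 but 10⁴ = 10000 reaches it, so n = 4.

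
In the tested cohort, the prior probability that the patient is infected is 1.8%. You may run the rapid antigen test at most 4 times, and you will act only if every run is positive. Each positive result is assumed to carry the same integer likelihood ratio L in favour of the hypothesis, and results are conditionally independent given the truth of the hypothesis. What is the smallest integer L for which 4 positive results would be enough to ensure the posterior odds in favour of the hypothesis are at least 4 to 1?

4

Prior odds = 0.018/0.982 = 9/491.
Target odds = 4.
Need L⁴ ≥ 4 ÷ (9/491) = 1964/9.
3⁴ = 81 < 1964/9 ≤ 256 = 4⁴, so L = 4.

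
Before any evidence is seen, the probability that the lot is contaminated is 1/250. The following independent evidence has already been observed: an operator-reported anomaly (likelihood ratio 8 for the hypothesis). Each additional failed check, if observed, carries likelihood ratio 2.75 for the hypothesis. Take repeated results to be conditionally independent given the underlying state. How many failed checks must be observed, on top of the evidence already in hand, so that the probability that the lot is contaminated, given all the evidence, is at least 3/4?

Prior odds = 0.004/0.996 = 1/249.
Bayes factor of the evidence already in hand = 8.
Odds after that evidence = (1/249) × 8 = 8/249.
Target odds = 0.75/0.25 = 3.
Need 2.75ⁿ ≥ 3 ÷ (8/249) = 93.375.
2.75⁴ = 57.19140625 falls short of 93.375 but 2.75⁵ = 161051/1024 reaches it, so n = 5.

5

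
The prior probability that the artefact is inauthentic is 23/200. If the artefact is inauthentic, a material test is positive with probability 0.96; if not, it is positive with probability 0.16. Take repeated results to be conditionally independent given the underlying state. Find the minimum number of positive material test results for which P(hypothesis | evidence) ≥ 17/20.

Prior odds = 0.115/0.885 = 23/177.
Likelihood ratio of a positive = 0.96/0.16 = 6.
Target posterior odds = 0.85/0.15 = 17/3.
Need (23/177) × 6ⁿ ≥ 17/3, i.e. 6ⁿ ≥ 1003/23.
6² = 36 falls short of 1003/23 but 6³ = 216 reaches it, so n = 3.

3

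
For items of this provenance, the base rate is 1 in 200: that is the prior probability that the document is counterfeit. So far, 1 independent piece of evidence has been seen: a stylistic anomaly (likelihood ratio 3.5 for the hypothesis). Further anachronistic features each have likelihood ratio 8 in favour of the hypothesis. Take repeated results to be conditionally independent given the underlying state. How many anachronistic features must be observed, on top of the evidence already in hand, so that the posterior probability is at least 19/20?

Prior odds = 0.005/0.995 = 1/199.
Bayes factor of the evidence already in hand = 3.5.
Odds after that evidence = (1/199) × 3.5 = 7/398.
Target odds = 0.95/0.05 = 19.
Need 8ⁿ ≥ 19 ÷ (7/398) = 7562/7.
8³ = 512 falls short of 7562/7 but 8⁴ = 4096 reaches it, so n = 4.

4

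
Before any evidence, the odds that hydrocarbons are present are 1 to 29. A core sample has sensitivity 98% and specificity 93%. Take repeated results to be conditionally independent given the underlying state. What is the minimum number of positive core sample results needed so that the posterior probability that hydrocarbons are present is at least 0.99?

Prior odds = 1/29.
False-positive rate = 1 − 0.93 = 0.07; likelihood ratio of a positive = 0.98/0.07 = 14.
Target posterior odds = 0.99/0.01 = 99.
Require 14ⁿ ≥ 99 ÷ (1/29) = 2871.
14³ = 2744 falls short of 2871 but 14⁴ = 38416 reaches it, so n = 4.

4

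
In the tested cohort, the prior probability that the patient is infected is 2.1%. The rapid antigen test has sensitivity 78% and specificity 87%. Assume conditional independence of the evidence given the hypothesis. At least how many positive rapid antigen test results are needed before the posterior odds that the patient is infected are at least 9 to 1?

4

Prior odds = 0.021/0.979 = 21/979.
False-positive rate = 1 − 0.87 = 0.13; likelihood ratio of a positive = 0.78/0.13 = 6.
Target odds = 9.
Require 6ⁿ ≥ 9 ÷ (21/979) = 2937/7.
6³ = 216 falls short of 2937/7 but 6⁴ = 1296 reaches it, so n = 4.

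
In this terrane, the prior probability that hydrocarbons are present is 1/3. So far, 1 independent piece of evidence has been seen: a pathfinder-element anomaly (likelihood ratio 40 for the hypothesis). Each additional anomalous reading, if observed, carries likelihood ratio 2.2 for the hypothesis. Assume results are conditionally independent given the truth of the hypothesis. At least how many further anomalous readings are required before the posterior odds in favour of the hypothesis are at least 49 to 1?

2

Prior odds = (1/3)/(2/3) = 0.5.
Bayes factor of the evidence already in hand = 40.
Odds after that evidence = 0.5 × 40 = 20.
Target odds = 49.
Need 2.2ⁿ ≥ 49 ÷ 20 = 2.45.
2.2¹ = 2.2 falls short of 2.45 but 2.2² = 4.84 reaches it, so n = 2.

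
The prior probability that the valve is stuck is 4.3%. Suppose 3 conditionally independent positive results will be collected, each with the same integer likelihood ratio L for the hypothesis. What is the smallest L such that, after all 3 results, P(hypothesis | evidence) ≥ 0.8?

Prior odds = 0.043/0.957 = 43/957.
Target odds = 0.8/0.2 = 4.
Need L³ ≥ 4 ÷ (43/957) = 3828/43.
4³ = 64 < 3828/43 ≤ 125 = 5³, so L = 5.

5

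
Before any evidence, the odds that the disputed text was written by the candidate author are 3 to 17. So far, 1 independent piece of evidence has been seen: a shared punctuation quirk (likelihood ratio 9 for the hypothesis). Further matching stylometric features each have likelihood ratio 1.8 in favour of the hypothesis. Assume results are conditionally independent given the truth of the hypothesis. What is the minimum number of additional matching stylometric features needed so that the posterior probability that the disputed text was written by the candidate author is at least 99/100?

8

Prior odds = 3/17.
Bayes factor of the evidence already in hand = 9.
Odds after that evidence = (3/17) × 9 = 27/17.
Target odds = 0.99/0.01 = 99.
Need 1.8ⁿ ≥ 99 ÷ (27/17) = 187/3.
1.8⁷ = 4782969/78125 falls short of 187/3 but 1.8⁸ = 43046721/390625 reaches it, so n = 8.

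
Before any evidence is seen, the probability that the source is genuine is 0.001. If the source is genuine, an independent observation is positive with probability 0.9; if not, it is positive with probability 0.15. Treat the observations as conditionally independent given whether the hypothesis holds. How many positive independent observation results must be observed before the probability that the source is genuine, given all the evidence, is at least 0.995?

Prior odds = 0.001/0.999 = 1/999.
Likelihood ratio of a positive = 0.9/0.15 = 6.
Target posterior odds = 0.995/0.005 = 199.
Require 6ⁿ ≥ 199 ÷ (1/999) = 198801.
6⁶ = 46656 falls short of 198801 but 6⁷ = 279936 reaches it, so n = 7.

7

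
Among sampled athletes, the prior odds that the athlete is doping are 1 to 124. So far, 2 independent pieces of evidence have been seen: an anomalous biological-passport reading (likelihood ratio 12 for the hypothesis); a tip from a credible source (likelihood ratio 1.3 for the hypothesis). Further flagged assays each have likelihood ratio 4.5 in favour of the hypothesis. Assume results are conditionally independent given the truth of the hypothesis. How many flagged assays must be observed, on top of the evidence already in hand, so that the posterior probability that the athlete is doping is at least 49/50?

Prior odds = 1/124.
Combined Bayes factor of the evidence already in hand = 12 × 1.3 = 15.6.
Odds after that evidence = (1/124) × 15.6 = 39/310.
Target odds = 0.98/0.02 = 49.
Need 4.5ⁿ ≥ 49 ÷ (39/310) = 15190/39.
4.5³ = 91.125 falls short of 15190/39 but 4.5⁴ = 410.0625 reaches it, so n = 4.

4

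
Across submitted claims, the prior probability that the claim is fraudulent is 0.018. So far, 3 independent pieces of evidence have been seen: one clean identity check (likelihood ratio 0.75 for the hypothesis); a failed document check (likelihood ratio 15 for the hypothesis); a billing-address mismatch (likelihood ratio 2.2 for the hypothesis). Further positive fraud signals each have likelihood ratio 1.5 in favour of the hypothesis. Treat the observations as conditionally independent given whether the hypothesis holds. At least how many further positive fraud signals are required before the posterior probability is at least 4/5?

Prior odds = 0.018/0.982 = 9/491.
Combined Bayes factor of the evidence already in hand = 0.75 × 15 × 2.2 = 24.75.
Odds after that evidence = (9/491) × 24.75 = 891/1964.
Target odds = 0.8/0.2 = 4.
Need 1.5ⁿ ≥ 4 ÷ (891/1964) = 7856/891.
1.5⁵ = 7.59375 falls short of 7856/891 but 1.5⁶ = 11.390625 reaches it, so n = 6.

6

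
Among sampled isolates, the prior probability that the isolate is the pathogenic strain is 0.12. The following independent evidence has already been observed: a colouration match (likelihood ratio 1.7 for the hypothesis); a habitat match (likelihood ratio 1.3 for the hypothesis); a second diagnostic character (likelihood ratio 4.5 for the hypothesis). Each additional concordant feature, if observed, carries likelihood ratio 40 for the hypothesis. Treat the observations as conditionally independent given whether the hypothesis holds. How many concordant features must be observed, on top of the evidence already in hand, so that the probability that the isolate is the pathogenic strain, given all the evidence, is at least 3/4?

Prior odds = 0.12/0.88 = 3/22.
Combined Bayes factor of the evidence already in hand = 1.7 × 1.3 × 4.5 = 9.945.
Odds after that evidence = (3/22) × 9.945 = 5967/4400.
Target odds = 0.75/0.25 = 3.
Need 40ⁿ ≥ 3 ÷ (5967/4400) = 4400/1989.
40¹ = 40, which meets the required 4400/1989; so n = 1.

1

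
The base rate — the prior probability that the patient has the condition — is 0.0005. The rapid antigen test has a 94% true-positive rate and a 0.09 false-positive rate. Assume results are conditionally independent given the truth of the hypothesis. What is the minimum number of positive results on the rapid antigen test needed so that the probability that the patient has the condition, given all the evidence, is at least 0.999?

Prior odds: 0.0005 ÷ 0.9995 = 1/1999.
Likelihood ratio of a positive result = 0.94/0.09 = 94/9.
Target posterior odds = 0.999/0.001 = 999.
Need (1/1999) × (94/9)ⁿ ≥ 999, i.e. (94/9)ⁿ ≥ 1997001.
(94/9)⁶ ≈1.29811e+06 falls short of 1997001 but (94/9)⁷ ≈1.35581e+07 reaches it, so n = 7.

7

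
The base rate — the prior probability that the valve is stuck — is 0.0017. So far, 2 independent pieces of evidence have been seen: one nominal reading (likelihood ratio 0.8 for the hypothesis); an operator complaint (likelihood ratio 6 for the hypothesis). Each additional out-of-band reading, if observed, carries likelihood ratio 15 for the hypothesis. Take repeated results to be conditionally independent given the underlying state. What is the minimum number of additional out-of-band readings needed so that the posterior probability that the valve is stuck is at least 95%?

Prior odds = 0.0017/0.9983 = 17/9983.
Combined Bayes factor of the evidence already in hand = 0.8 × 6 = 4.8.
Odds after that evidence = (17/9983) × 4.8 = 408/49915.
Target odds = 0.95/0.05 = 19.
Need 15ⁿ ≥ 19 ÷ (408/49915) = 948385/408.
15² = 225 falls short of 948385/408 but 15³ = 3375 reaches it, so n = 3.

3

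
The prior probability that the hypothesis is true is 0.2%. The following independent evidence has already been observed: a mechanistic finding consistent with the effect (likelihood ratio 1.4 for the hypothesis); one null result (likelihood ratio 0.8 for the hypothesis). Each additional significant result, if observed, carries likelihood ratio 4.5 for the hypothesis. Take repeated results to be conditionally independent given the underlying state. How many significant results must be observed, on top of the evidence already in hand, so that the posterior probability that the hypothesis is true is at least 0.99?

Prior odds = 0.002/0.998 = 1/499.
Combined Bayes factor of the evidence already in hand = 1.4 × 0.8 = 1.12.
Odds after that evidence = (1/499) × 1.12 = 28/12475.
Target odds = 0.99/0.01 = 99.
Need 4.5ⁿ ≥ 99 ÷ (28/12475) = 1235025/28.
4.5⁷ = 4782969/128 falls short of 1235025/28 but 4.5⁸ = 43046721/256 reaches it, so n = 8.

8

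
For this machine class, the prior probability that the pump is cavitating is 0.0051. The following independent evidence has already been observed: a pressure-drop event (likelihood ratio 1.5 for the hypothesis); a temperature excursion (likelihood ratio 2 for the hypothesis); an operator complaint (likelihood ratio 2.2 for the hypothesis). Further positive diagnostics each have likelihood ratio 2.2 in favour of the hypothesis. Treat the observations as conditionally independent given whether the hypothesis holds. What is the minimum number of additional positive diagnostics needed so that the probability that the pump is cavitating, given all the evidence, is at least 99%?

Prior odds = 0.0051/0.9949 = 51/9949.
Combined Bayes factor of the evidence already in hand = 1.5 × 2 × 2.2 = 6.6.
Odds after that evidence = (51/9949) × 6.6 = 1683/49745.
Target odds = 0.99/0.01 = 99.
Need 2.2ⁿ ≥ 99 ÷ (1683/49745) = 49745/17.
2.2¹⁰ ≈2655.99 falls short of 49745/17 but 2.2¹¹ ≈5843.18 reaches it, so n = 11.

11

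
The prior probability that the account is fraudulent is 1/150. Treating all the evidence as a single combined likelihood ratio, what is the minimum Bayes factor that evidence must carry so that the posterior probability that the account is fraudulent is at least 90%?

Prior odds = (1/150)/(149/150) = 1/149.
Target odds = 0.9/0.1 = 9.
Required Bayes factor = 9 ÷ (1/149) = 1341.

1341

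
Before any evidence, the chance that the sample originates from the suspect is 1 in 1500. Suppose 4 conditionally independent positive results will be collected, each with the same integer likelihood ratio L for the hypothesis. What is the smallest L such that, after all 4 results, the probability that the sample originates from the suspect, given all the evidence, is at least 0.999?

35

Prior odds = (1/1500)/(1499/1500) = 1/1499.
Target odds = 0.999/0.001 = 999.
Need L⁴ ≥ 999 ÷ (1/1499) = 1497501.
34⁴ = 1336336 < 1497501 ≤ 1500625 = 35⁴, so L = 35.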